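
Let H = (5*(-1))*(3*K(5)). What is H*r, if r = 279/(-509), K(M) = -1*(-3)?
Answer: 12555/509 ≈ 24.666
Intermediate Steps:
K(M) = 3
H = -45 (H = (5*(-1))*(3*3) = -5*9 = -45)
r = -279/509 (r = 279*(-1/509) = -279/509 ≈ -0.54813)
H*r = -45*(-279/509) = 12555/509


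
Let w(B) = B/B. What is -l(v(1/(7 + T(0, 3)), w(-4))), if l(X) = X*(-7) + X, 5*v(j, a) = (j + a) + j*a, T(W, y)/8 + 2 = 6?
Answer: 82/65 ≈ 1.2615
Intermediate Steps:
w(B) = 1
T(W, y) = 32 (T(W, y) = -16 + 8*6 = -16 + 48 = 32)
v(j, a) = a/5 + j/5 + a*j/5 (v(j, a) = ((j + a) + j*a)/5 = ((a + j) + a*j)/5 = (a + j + a*j)/5 = a/5 + j/5 + a*j/5)
l(X) = -6*X (l(X) = -7*X + X = -6*X)
-l(v(1/(7 + T(0, 3)), w(-4))) = -(-6)*((1/5)*1 + 1/(5*(7 + 32)) + (1/5)*1/(7 + 32)) = -(-6)*(1/5 + (1/5)/39 + (1/5)*1/39) = -(-6)*(1/5 + (1/5)*(1/39) + (1/5)*1*(1/39)) = -(-6)*(1/5 + 1/195 + 1/195) = -(-6)*41/195 = -1*(-82/65) = 82/65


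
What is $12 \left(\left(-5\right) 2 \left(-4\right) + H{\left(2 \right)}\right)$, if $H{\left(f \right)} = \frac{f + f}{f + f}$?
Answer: $492$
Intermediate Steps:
$H{\left(f \right)} = 1$ ($H{\left(f \right)} = \frac{2 f}{2 f} = 2 f \frac{1}{2 f} = 1$)
$12 \left(\left(-5\right) 2 \left(-4\right) + H{\left(2 \right)}\right) = 12 \left(\left(-5\right) 2 \left(-4\right) + 1\right) = 12 \left(\left(-10\right) \left(-4\right) + 1\right) = 12 \left(40 + 1\right) = 12 \cdot 41 = 492$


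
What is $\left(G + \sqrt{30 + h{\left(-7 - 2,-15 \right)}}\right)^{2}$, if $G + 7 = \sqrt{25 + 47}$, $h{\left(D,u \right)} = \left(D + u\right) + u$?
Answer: $\left(-7 + 3 i + 6 \sqrt{2}\right)^{2} \approx -6.7939 + 8.9117 i$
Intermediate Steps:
$h{\left(D,u \right)} = D + 2 u$
$G = -7 + 6 \sqrt{2}$ ($G = -7 + \sqrt{25 + 47} = -7 + \sqrt{72} = -7 + 6 \sqrt{2} \approx 1.4853$)
$\left(G + \sqrt{30 + h{\left(-7 - 2,-15 \right)}}\right)^{2} = \left(\left(-7 + 6 \sqrt{2}\right) + \sqrt{30 + \left(\left(-7 - 2\right) + 2 \left(-15\right)\right)}\right)^{2} = \left(\left(-7 + 6 \sqrt{2}\right) + \sqrt{30 - 39}\right)^{2} = \left(\left(-7 + 6 \sqrt{2}\right) + \sqrt{-9}\right)^{2} = \left(\left(-7 + 6 \sqrt{2}\right) + 3 i\right)^{2} = \left(-7 + 3 i + 6 \sqrt{2}\right)^{2}$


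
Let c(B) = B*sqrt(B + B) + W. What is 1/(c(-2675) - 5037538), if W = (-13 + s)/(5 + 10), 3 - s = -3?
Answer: -1133446155/5718392189301679 + 3009375*I*sqrt(214)/5718392189301679 ≈ -1.9821e-7 + 7.6986e-9*I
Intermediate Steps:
s = 6 (s = 3 - 1*(-3) = 3 + 3 = 6)
W = -7/15 (W = (-13 + 6)/(5 + 10) = -7/15 ≈ -0.46667)
c(B) = -7/15 + sqrt(2)*B**(3/2) (c(B) = B*sqrt(B + B) - 7/15 = B*sqrt(2*B) - 7/15 = B*(sqrt(2)*sqrt(B)) - 7/15 = sqrt(2)*B**(3/2) - 7/15 = -7/15 + sqrt(2)*B**(3/2))
1/(c(-2675) - 5037538) = 1/((-7/15 + sqrt(2)*(-2675)**(3/2)) - 5037538) = 1/((-7/15 + sqrt(2)*(-13375*I*sqrt(107))) - 5037538) = 1/((-7/15 - 13375*I*sqrt(214)) - 5037538) = 1/(-75563077/15 - 13375*I*sqrt(214))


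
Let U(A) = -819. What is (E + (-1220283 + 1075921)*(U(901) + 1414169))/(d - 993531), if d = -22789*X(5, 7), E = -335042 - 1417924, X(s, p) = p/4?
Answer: 816143142664/4133647 ≈ 1.9744e+5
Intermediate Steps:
X(s, p) = p/4 (X(s, p) = p*(¼) = p/4)
E = -1752966
d = -159523/4 (d = -22789*7/4 = -159523/4 ≈ -39881.)
(E + (-1220283 + 1075921)*(U(901) + 1414169))/(d - 993531) = (-1752966 + (-1220283 + 1075921)*(-819 + 1414169))/(-159523/4 - 993531) = (-1752966 - 144362*1413350)/(-4133647/4) = (-1752966 - 204034032700)*(-4/4133647) = -204035785666*(-4/4133647) = 816143142664/4133647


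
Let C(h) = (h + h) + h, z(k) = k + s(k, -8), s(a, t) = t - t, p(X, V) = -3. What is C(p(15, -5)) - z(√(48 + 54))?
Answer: -9 - √102 ≈ -19.100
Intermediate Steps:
s(a, t) = 0
z(k) = k (z(k) = k + 0 = k)
C(h) = 3*h (C(h) = 2*h + h = 3*h)
C(p(15, -5)) - z(√(48 + 54)) = 3*(-3) - √(48 + 54) = -9 - √102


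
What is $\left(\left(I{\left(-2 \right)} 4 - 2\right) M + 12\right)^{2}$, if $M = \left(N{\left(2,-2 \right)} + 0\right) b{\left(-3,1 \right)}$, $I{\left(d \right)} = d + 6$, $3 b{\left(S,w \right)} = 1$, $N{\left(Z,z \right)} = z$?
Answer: $\frac{64}{9} \approx 7.1111$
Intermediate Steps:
$b{\left(S,w \right)} = \frac{1}{3}$ ($b{\left(S,w \right)} = \frac{1}{3} \cdot 1 = \frac{1}{3}$)
$I{\left(d \right)} = 6 + d$
$M = - \frac{2}{3}$ ($M = \left(-2 + 0\right) \frac{1}{3} = \left(-2\right) \frac{1}{3} = - \frac{2}{3} \approx -0.66667$)
$\left(\left(I{\left(-2 \right)} 4 - 2\right) M + 12\right)^{2} = \left(\left(\left(6 - 2\right) 4 - 2\right) \left(- \frac{2}{3}\right) + 12\right)^{2} = \left(\left(4 \cdot 4 - 2\right) \left(- \frac{2}{3}\right) + 12\right)^{2} = \left(\left(16 - 2\right) \left(- \frac{2}{3}\right) + 12\right)^{2} = \left(14 \left(- \frac{2}{3}\right) + 12\right)^{2} = \left(- \frac{28}{3} + 12\right)^{2} = \left(\frac{8}{3}\right)^{2} = \frac{64}{9}$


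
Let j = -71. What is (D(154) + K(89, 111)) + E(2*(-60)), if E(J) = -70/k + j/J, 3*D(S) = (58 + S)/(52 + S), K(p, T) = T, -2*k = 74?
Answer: 17351727/152440 ≈ 113.83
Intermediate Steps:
k = -37 (k = -½*74 = -37)
D(S) = (58 + S)/(3*(52 + S)) (D(S) = ((58 + S)/(52 + S))/3 = (58 + S)/(3*(52 + S)))
E(J) = 70/37 - 71/J (E(J) = -70/(-37) - 71/J = -70*(-1/37) - 71/J = 70/37 - 71/J)
(D(154) + K(89, 111)) + E(2*(-60)) = ((58 + 154)/(3*(52 + 154)) + 111) + (70/37 - 71/(2*(-60))) = ((⅓)*212/206 + 111) + (70/37 - 71/(-120)) = ((⅓)*(1/206)*212 + 111) + (70/37 - 71*(-1/120)) = (106/309 + 111) + (70/37 + 71/120) = 34405/309 + 11027/4440 = 17351727/152440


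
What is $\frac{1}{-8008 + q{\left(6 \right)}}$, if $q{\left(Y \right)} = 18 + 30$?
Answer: $- \frac{1}{7960} \approx -0.00012563$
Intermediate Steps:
$q{\left(Y \right)} = 48$
$\frac{1}{-8008 + q{\left(6 \right)}} = \frac{1}{-8008 + 48} = \frac{1}{-7960} = - \frac{1}{7960}$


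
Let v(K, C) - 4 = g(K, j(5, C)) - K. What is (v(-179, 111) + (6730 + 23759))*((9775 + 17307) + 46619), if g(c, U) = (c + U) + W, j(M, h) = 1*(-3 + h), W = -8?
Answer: 2254734693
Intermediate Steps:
j(M, h) = -3 + h
g(c, U) = -8 + U + c (g(c, U) = (c + U) - 8 = (U + c) - 8 = -8 + U + c)
v(K, C) = -7 + C (v(K, C) = 4 + ((-8 + (-3 + C) + K) - K) = 4 + ((-11 + C + K) - K) = 4 + (-11 + C) = -7 + C)
(v(-179, 111) + (6730 + 23759))*((9775 + 17307) + 46619) = ((-7 + 111) + (6730 + 23759))*((9775 + 17307) + 46619) = (104 + 30489)*(27082 + 46619) = 30593*73701 = 2254734693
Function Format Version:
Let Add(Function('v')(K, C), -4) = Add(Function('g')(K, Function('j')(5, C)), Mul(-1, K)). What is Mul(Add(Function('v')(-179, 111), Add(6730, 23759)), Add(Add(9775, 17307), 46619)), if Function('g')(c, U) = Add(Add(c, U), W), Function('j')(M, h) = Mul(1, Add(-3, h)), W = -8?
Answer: 2254734693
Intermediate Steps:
Function('j')(M, h) = Add(-3, h)
Function('g')(c, U) = Add(-8, U, c) (Function('g')(c, U) = Add(Add(c, U), -8) = Add(Add(U, c), -8) = Add(-8, U, c))
Function('v')(K, C) = Add(-7, C) (Function('v')(K, C) = Add(4, Add(Add(-8, Add(-3, C), K), Mul(-1, K))) = Add(4, Add(Add(-11, C, K), Mul(-1, K))) = Add(4, Add(-11, C)) = Add(-7, C))
Mul(Add(Function('v')(-179, 111), Add(6730, 23759)), Add(Add(9775, 17307), 46619)) = Mul(Add(Add(-7, 111), Add(6730, 23759)), Add(Add(9775, 17307), 46619)) = Mul(Add(104, 30489), Add(27082, 46619)) = Mul(30593, 73701) = 2254734693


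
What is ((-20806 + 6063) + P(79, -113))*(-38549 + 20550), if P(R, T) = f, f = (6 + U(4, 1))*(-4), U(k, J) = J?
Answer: 265863229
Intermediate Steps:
f = -28 (f = (6 + 1)*(-4) = 7*(-4) = -28)
P(R, T) = -28
((-20806 + 6063) + P(79, -113))*(-38549 + 20550) = ((-20806 + 6063) - 28)*(-38549 + 20550) = (-14743 - 28)*(-17999) = -14771*(-17999) = 265863229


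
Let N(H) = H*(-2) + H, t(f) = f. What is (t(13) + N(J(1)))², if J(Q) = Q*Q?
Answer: 144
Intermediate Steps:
J(Q) = Q²
N(H) = -H (N(H) = -2*H + H = -H)
(t(13) + N(J(1)))² = (13 - 1*1²)² = (13 - 1*1)² = (13 - 1)² = 12² = 144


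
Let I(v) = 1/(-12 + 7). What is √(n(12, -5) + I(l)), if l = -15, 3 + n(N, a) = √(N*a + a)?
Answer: √(-80 + 25*I*√65)/5 ≈ 1.6544 + 2.4366*I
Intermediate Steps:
n(N, a) = -3 + √(a + N*a) (n(N, a) = -3 + √(N*a + a) = -3 + √(a + N*a))
I(v) = -⅕ (I(v) = 1/(-5) = -⅕)
√(n(12, -5) + I(l)) = √((-3 + √(-5*(1 + 12))) - ⅕) = √((-3 + √(-5*13)) - ⅕) = √((-3 + √(-65)) - ⅕) = √((-3 + I*√65) - ⅕) = √(-16/5 + I*√65)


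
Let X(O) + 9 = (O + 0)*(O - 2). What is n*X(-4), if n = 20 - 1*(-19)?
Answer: 585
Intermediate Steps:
n = 39 (n = 20 + 19 = 39)
X(O) = -9 + O*(-2 + O) (X(O) = -9 + (O + 0)*(O - 2) = -9 + O*(-2 + O))
n*X(-4) = 39*(-9 + (-4)**2 - 2*(-4)) = 39*(-9 + 16 + 8) = 39*15 = 585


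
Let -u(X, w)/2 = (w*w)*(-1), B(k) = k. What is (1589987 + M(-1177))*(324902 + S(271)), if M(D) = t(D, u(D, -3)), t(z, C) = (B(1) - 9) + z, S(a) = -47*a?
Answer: 495968376330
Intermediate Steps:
u(X, w) = 2*w**2 (u(X, w) = -2*w*w*(-1) = -2*w**2*(-1) = -(-2)*w**2 = 2*w**2)
t(z, C) = -8 + z (t(z, C) = (1 - 9) + z = -8 + z)
M(D) = -8 + D
(1589987 + M(-1177))*(324902 + S(271)) = (1589987 + (-8 - 1177))*(324902 - 47*271) = (1589987 - 1185)*(324902 - 12737) = 1588802*312165 = 495968376330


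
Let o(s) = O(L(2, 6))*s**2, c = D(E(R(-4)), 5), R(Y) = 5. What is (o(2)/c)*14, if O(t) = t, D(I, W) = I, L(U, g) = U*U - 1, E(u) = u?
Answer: 168/5 ≈ 33.600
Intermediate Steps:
L(U, g) = -1 + U**2 (L(U, g) = U**2 - 1 = -1 + U**2)
c = 5
o(s) = 3*s**2 (o(s) = (-1 + 2**2)*s**2 = (-1 + 4)*s**2 = 3*s**2)
(o(2)/c)*14 = ((3*2**2)/5)*14 = ((3*4)*(1/5))*14 = (12*(1/5))*14 = (12/5)*14 = 168/5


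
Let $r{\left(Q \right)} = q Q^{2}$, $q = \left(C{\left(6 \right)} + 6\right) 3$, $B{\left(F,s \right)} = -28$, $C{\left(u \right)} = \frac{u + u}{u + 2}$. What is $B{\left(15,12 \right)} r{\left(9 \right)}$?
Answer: $-51030$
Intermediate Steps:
$C{\left(u \right)} = \frac{2 u}{2 + u}$
$q = \frac{45}{2}$ ($q = \left(2 \cdot 6 \frac{1}{2 + 6} + 6\right) 3 = \left(2 \cdot 6 \cdot \frac{1}{8} + 6\right) 3 = \left(\frac{3}{2} + 6\right) 3 = \frac{15}{2} \cdot 3 = \frac{45}{2} \approx 22.5$)
$r{\left(Q \right)} = \frac{45 Q^{2}}{2}$
$B{\left(15,12 \right)} r{\left(9 \right)} = - 28 \frac{45 \cdot 9^{2}}{2} = - 28 \cdot \frac{45}{2} \cdot 81 = \left(-28\right) \frac{3645}{2} = -51030$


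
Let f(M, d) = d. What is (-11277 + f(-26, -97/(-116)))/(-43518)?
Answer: 1308035/5048088 ≈ 0.25911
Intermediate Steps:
(-11277 + f(-26, -97/(-116)))/(-43518) = (-11277 - 97/(-116))/(-43518) = (-11277 - 97*(-1/116))*(-1/43518) = (-11277 + 97/116)*(-1/43518) = -1308035/116*(-1/43518) = 1308035/5048088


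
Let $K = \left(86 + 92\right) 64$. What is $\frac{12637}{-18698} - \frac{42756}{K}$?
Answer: $- \frac{117926549}{26625952} \approx -4.429$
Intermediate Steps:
$K = 11392$ ($K = 178 \cdot 64 = 11392$)
$\frac{12637}{-18698} - \frac{42756}{K} = \frac{12637}{-18698} - \frac{42756}{11392} = 12637 \left(- \frac{1}{18698}\right) - \frac{10689}{2848} = - \frac{12637}{18698} - \frac{10689}{2848} = - \frac{117926549}{26625952}$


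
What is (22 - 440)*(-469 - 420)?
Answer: 371602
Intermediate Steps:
(22 - 440)*(-469 - 420) = -418*(-889) = 371602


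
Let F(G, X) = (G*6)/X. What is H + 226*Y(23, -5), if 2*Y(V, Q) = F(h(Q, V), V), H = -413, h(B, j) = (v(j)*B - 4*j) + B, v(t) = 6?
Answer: -95605/23 ≈ -4156.7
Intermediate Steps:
h(B, j) = -4*j + 7*B (h(B, j) = (6*B - 4*j) + B = (-4*j + 6*B) + B = -4*j + 7*B)
F(G, X) = 6*G/X (F(G, X) = (6*G)/X = 6*G/X)
Y(V, Q) = 3*(-4*V + 7*Q)/V (Y(V, Q) = (6*(-4*V + 7*Q)/V)/2 = 3*(-4*V + 7*Q)/V)
H + 226*Y(23, -5) = -413 + 226*(-12 + 21*(-5)/23) = -413 + 226*(-12 + 21*(-5)*(1/23)) = -413 + 226*(-12 - 105/23) = -413 + 226*(-381/23) = -413 - 86106/23 = -95605/23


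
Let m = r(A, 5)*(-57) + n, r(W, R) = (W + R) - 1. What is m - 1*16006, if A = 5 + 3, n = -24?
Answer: -16714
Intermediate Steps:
A = 8
r(W, R) = -1 + R + W (r(W, R) = (R + W) - 1 = -1 + R + W)
m = -708 (m = (-1 + 5 + 8)*(-57) - 24 = 12*(-57) - 24 = -684 - 24 = -708)
m - 1*16006 = -708 - 1*16006 = -708 - 16006 = -16714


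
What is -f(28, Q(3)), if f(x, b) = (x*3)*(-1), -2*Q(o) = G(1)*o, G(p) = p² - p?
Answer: 84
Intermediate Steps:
Q(o) = 0 (Q(o) = -1*(-1 + 1)*o/2 = -1*0*o/2 = -0*o = -½*0 = 0)
f(x, b) = -3*x (f(x, b) = (3*x)*(-1) = -3*x)
-f(28, Q(3)) = -(-3)*28 = -1*(-84) = 84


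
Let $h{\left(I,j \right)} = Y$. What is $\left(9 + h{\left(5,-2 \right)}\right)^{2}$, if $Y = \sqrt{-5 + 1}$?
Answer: $77 + 36 i \approx 77.0 + 36.0 i$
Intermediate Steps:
$Y = 2 i$ ($Y = \sqrt{-4} = 2 i \approx 2.0 i$)
$h{\left(I,j \right)} = 2 i$
$\left(9 + h{\left(5,-2 \right)}\right)^{2} = \left(9 + 2 i\right)^{2}$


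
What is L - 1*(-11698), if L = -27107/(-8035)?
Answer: 94020537/8035 ≈ 11701.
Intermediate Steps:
L = 27107/8035 (L = -27107*(-1/8035) = 27107/8035 ≈ 3.3736)
L - 1*(-11698) = 27107/8035 - 1*(-11698) = 27107/8035 + 11698 = 94020537/8035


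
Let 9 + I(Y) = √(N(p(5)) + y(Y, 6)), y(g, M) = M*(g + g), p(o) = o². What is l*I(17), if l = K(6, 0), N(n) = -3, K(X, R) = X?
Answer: -54 + 6*√201 ≈ 31.065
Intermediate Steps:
l = 6
y(g, M) = 2*M*g (y(g, M) = M*(2*g) = 2*M*g)
I(Y) = -9 + √(-3 + 12*Y) (I(Y) = -9 + √(-3 + 2*6*Y) = -9 + √(-3 + 12*Y))
l*I(17) = 6*(-9 + √(-3 + 12*17)) = 6*(-9 + √(-3 + 204)) = 6*(-9 + √201) = -54 + 6*√201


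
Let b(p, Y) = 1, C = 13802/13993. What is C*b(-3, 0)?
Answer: 13802/13993 ≈ 0.98635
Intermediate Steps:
C = 13802/13993 (C = 13802*(1/13993) = 13802/13993 ≈ 0.98635)
C*b(-3, 0) = (13802/13993)*1 = 13802/13993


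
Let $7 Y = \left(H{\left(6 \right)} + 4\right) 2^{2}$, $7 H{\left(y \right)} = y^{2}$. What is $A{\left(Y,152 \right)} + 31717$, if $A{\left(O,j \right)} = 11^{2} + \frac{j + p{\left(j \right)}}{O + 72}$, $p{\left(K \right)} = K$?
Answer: $\frac{15061236}{473} \approx 31842.0$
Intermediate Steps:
$H{\left(y \right)} = \frac{y^{2}}{7}$
$Y = \frac{256}{49}$ ($Y = \frac{\left(\frac{6^{2}}{7} + 4\right) 2^{2}}{7} = \frac{\left(\frac{1}{7} \cdot 36 + 4\right) 4}{7} = \frac{\left(\frac{36}{7} + 4\right) 4}{7} = \frac{\frac{64}{7} \cdot 4}{7} = \frac{1}{7} \cdot \frac{256}{7} = \frac{256}{49} \approx 5.2245$)
$A{\left(O,j \right)} = 121 + \frac{2 j}{72 + O}$ ($A{\left(O,j \right)} = 11^{2} + \frac{j + j}{O + 72} = 121 + \frac{2 j}{72 + O}$)
$A{\left(Y,152 \right)} + 31717 = \frac{8712 + 2 \cdot 152 + 121 \cdot \frac{256}{49}}{72 + \frac{256}{49}} + 31717 = \frac{8712 + 304 + \frac{30976}{49}}{\frac{3784}{49}} + 31717 = \frac{49}{3784} \cdot \frac{472760}{49} + 31717 = \frac{59095}{473} + 31717 = \frac{15061236}{473}$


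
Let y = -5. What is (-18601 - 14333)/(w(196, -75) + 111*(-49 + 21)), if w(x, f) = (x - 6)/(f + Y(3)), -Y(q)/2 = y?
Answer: 214071/20221 ≈ 10.587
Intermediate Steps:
Y(q) = 10 (Y(q) = -2*(-5) = 10)
w(x, f) = (-6 + x)/(10 + f) (w(x, f) = (x - 6)/(f + 10) = (-6 + x)/(10 + f))
(-18601 - 14333)/(w(196, -75) + 111*(-49 + 21)) = (-18601 - 14333)/((-6 + 196)/(10 - 75) + 111*(-49 + 21)) = -32934/(190/(-65) + 111*(-28)) = -32934/(-1/65*190 - 3108) = -32934/(-38/13 - 3108) = -32934/(-40442/13) = -32934*(-13/40442) = 214071/20221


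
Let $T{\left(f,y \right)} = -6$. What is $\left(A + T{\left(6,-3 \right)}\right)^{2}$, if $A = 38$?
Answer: $1024$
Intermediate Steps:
$\left(A + T{\left(6,-3 \right)}\right)^{2} = \left(38 - 6\right)^{2} = 32^{2} = 1024$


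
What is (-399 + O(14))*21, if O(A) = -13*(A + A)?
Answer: -16023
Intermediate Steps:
O(A) = -26*A
(-399 + O(14))*21 = (-399 - 26*14)*21 = (-399 - 364)*21 = -763*21 = -16023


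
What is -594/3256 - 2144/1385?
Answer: -354707/204980 ≈ -1.7304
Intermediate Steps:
-594/3256 - 2144/1385 = -594*1/3256 - 2144*1/1385 = -27/148 - 2144/1385 = -354707/204980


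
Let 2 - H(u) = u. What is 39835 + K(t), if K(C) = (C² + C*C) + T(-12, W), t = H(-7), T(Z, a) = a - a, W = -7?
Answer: 39997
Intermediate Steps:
H(u) = 2 - u
T(Z, a) = 0
t = 9 (t = 2 - 1*(-7) = 2 + 7 = 9)
K(C) = 2*C² (K(C) = (C² + C*C) + 0 = (C² + C²) + 0 = 2*C² + 0 = 2*C²)
39835 + K(t) = 39835 + 2*9² = 39835 + 2*81 = 39835 + 162 = 39997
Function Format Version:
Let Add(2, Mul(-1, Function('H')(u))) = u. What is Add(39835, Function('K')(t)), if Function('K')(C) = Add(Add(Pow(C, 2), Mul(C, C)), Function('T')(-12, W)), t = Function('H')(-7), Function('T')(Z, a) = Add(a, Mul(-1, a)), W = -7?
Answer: 39997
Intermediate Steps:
Function('H')(u) = Add(2, Mul(-1, u))
Function('T')(Z, a) = 0
t = 9 (t = Add(2, Mul(-1, -7)) = Add(2, 7) = 9)
Function('K')(C) = Mul(2, Pow(C, 2)) (Function('K')(C) = Add(Add(Pow(C, 2), Mul(C, C)), 0) = Add(Add(Pow(C, 2), Pow(C, 2)), 0) = Add(Mul(2, Pow(C, 2)), 0) = Mul(2, Pow(C, 2)))
Add(39835, Function('K')(t)) = Add(39835, Mul(2, Pow(9, 2))) = Add(39835, Mul(2, 81)) = Add(39835, 162) = 39997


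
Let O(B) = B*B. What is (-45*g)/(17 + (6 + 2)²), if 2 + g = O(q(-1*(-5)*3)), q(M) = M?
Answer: -1115/9 ≈ -123.89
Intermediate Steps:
O(B) = B²
g = 223 (g = -2 + (-1*(-5)*3)² = -2 + (5*3)² = -2 + 15² = -2 + 225 = 223)
(-45*g)/(17 + (6 + 2)²) = (-45*223)/(17 + (6 + 2)²) = -10035/(17 + 8²) = -10035/(17 + 64) = -10035/81 = -10035*1/81 = -1115/9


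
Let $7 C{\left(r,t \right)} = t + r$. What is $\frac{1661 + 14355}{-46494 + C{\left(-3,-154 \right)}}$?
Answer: $- \frac{112112}{325615} \approx -0.34431$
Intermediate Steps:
$C{\left(r,t \right)} = \frac{r}{7} + \frac{t}{7}$ ($C{\left(r,t \right)} = \frac{t + r}{7} = \frac{r + t}{7} = \frac{r}{7} + \frac{t}{7}$)
$\frac{1661 + 14355}{-46494 + C{\left(-3,-154 \right)}} = \frac{1661 + 14355}{-46494 + \left(\frac{1}{7} \left(-3\right) + \frac{1}{7} \left(-154\right)\right)} = \frac{16016}{-46494 - \frac{157}{7}} = \frac{16016}{- \frac{325615}{7}} = 16016 \left(- \frac{7}{325615}\right) = - \frac{112112}{325615}$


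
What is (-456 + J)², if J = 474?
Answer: 324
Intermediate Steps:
(-456 + J)² = (-456 + 474)² = 18² = 324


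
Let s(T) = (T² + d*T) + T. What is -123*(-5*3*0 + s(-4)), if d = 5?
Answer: 984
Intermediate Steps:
s(T) = T² + 6*T (s(T) = (T² + 5*T) + T = T² + 6*T)
-123*(-5*3*0 + s(-4)) = -123*(-5*3*0 - 4*(6 - 4)) = -123*(-15*0 - 4*2) = -123*(0 - 8) = -123*(-8) = 984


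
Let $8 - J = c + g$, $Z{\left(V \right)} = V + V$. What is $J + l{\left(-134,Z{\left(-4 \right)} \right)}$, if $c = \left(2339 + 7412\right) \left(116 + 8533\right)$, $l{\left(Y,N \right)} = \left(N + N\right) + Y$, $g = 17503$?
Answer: $-84354044$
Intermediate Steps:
$Z{\left(V \right)} = 2 V$
$l{\left(Y,N \right)} = Y + 2 N$ ($l{\left(Y,N \right)} = 2 N + Y = Y + 2 N$)
$c = 84336399$ ($c = 9751 \cdot 8649 = 84336399$)
$J = -84353894$ ($J = 8 - \left(84336399 + 17503\right) = 8 - 84353902 = -84353894$)
$J + l{\left(-134,Z{\left(-4 \right)} \right)} = -84353894 - \left(134 - 2 \cdot 2 \left(-4\right)\right) = -84353894 + \left(-134 + 2 \left(-8\right)\right) = -84353894 - 150 = -84354044$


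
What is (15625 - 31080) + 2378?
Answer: -13077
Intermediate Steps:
(15625 - 31080) + 2378 = -15455 + 2378 = -13077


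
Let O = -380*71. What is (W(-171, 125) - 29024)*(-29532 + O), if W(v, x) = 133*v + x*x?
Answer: 2042456704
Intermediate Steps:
O = -26980
W(v, x) = x² + 133*v (W(v, x) = 133*v + x² = x² + 133*v)
(W(-171, 125) - 29024)*(-29532 + O) = ((125² + 133*(-171)) - 29024)*(-29532 - 26980) = ((15625 - 22743) - 29024)*(-56512) = (-7118 - 29024)*(-56512) = -36142*(-56512) = 2042456704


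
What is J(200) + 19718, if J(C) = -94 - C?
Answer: 19424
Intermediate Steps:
J(200) + 19718 = (-94 - 1*200) + 19718 = (-94 - 200) + 19718 = -294 + 19718 = 19424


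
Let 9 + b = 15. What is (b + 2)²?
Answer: 64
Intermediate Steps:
b = 6 (b = -9 + 15 = 6)
(b + 2)² = (6 + 2)² = 8² = 64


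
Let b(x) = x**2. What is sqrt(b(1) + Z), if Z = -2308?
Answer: I*sqrt(2307) ≈ 48.031*I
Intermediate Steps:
sqrt(b(1) + Z) = sqrt(1**2 - 2308) = sqrt(1 - 2308) = sqrt(-2307) = I*sqrt(2307)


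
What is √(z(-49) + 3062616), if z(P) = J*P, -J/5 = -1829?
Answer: √2614511 ≈ 1616.9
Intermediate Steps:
J = 9145 (J = -5*(-1829) = 9145)
z(P) = 9145*P
√(z(-49) + 3062616) = √(9145*(-49) + 3062616) = √(-448105 + 3062616) = √2614511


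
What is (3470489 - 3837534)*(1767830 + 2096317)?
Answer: -1418315835615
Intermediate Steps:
(3470489 - 3837534)*(1767830 + 2096317) = -367045*3864147 = -1418315835615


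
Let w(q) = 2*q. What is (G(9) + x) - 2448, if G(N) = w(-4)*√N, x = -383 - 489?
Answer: -3344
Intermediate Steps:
x = -872
G(N) = -8*√N (G(N) = (2*(-4))*√N = -8*√N)
(G(9) + x) - 2448 = (-8*√9 - 872) - 2448 = (-8*3 - 872) - 2448 = (-24 - 872) - 2448 = -896 - 2448 = -3344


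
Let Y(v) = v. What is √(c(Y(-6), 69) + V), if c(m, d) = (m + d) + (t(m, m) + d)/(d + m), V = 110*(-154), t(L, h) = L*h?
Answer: I*√151878/3 ≈ 129.91*I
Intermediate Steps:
V = -16940
c(m, d) = d + m + (d + m²)/(d + m) (c(m, d) = (m + d) + (m*m + d)/(d + m) = (d + m) + (m² + d)/(d + m) = (d + m) + (d + m²)/(d + m) = d + m + (d + m²)/(d + m))
√(c(Y(-6), 69) + V) = √((69 + 69² + 2*(-6)² + 2*69*(-6))/(69 - 6) - 16940) = √((69 + 4761 + 2*36 - 828)/63 - 16940) = √((69 + 4761 + 72 - 828)/63 - 16940) = √((1/63)*4074 - 16940) = √(194/3 - 16940) = √(-50626/3) = I*√151878/3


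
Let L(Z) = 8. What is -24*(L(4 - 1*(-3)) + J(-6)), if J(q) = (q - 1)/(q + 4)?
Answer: -276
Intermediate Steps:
J(q) = (-1 + q)/(4 + q)
-24*(L(4 - 1*(-3)) + J(-6)) = -24*(8 + (-1 - 6)/(4 - 6)) = -24*(8 - 7/(-2)) = -24*(8 - ½*(-7)) = -24*(8 + 7/2) = -24*23/2 = -276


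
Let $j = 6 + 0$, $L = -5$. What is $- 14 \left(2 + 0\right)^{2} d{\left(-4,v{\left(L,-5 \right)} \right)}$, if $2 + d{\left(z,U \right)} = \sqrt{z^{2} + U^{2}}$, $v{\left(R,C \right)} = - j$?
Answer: $112 - 112 \sqrt{13} \approx -291.82$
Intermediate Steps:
$j = 6$
$v{\left(R,C \right)} = -6$ ($v{\left(R,C \right)} = \left(-1\right) 6 = -6$)
$d{\left(z,U \right)} = -2 + \sqrt{U^{2} + z^{2}}$ ($d{\left(z,U \right)} = -2 + \sqrt{z^{2} + U^{2}} = -2 + \sqrt{U^{2} + z^{2}}$)
$- 14 \left(2 + 0\right)^{2} d{\left(-4,v{\left(L,-5 \right)} \right)} = - 14 \left(2 + 0\right)^{2} \left(-2 + \sqrt{\left(-6\right)^{2} + \left(-4\right)^{2}}\right) = - 14 \cdot 2^{2} \left(-2 + \sqrt{36 + 16}\right) = \left(-14\right) 4 \left(-2 + \sqrt{52}\right) = - 56 \left(-2 + 2 \sqrt{13}\right) = 112 - 112 \sqrt{13}$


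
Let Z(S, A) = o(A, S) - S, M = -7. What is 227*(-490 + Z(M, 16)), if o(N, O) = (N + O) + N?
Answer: -103966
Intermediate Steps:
o(N, O) = O + 2*N
Z(S, A) = 2*A (Z(S, A) = (S + 2*A) - S = 2*A)
227*(-490 + Z(M, 16)) = 227*(-490 + 2*16) = 227*(-490 + 32) = 227*(-458) = -103966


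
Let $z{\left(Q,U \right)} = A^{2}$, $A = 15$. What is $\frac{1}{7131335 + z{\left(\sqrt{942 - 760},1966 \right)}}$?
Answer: $\frac{1}{7131560} \approx 1.4022 \cdot 10^{-7}$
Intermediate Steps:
$z{\left(Q,U \right)} = 225$ ($z{\left(Q,U \right)} = 15^{2} = 225$)
$\frac{1}{7131335 + z{\left(\sqrt{942 - 760},1966 \right)}} = \frac{1}{7131335 + 225} = \frac{1}{7131560}$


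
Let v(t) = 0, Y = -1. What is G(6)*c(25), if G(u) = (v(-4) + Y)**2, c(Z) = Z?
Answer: 25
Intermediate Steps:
G(u) = 1 (G(u) = (0 - 1)**2 = (-1)**2 = 1)
G(6)*c(25) = 1*25 = 25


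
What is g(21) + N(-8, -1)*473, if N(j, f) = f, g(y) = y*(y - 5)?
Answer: -137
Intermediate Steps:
g(y) = y*(-5 + y)
g(21) + N(-8, -1)*473 = 21*(-5 + 21) - 1*473 = 21*16 - 473 = 336 - 473 = -137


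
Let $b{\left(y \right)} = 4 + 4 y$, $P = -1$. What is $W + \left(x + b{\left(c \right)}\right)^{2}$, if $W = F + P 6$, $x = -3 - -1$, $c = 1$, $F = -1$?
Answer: $29$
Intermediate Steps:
$x = -2$ ($x = -3 + 1 = -2$)
$W = -7$ ($W = -1 - 6 = -7$)
$W + \left(x + b{\left(c \right)}\right)^{2} = -7 + \left(-2 + \left(4 + 4 \cdot 1\right)\right)^{2} = -7 + \left(-2 + \left(4 + 4\right)\right)^{2} = -7 + \left(-2 + 8\right)^{2} = -7 + 6^{2} = -7 + 36 = 29$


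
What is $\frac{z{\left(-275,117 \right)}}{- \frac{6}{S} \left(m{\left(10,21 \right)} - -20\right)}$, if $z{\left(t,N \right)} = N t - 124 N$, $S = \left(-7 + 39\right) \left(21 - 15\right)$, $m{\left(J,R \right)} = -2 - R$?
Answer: $-497952$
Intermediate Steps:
$S = 192$ ($S = 32 \cdot 6 = 192$)
$z{\left(t,N \right)} = - 124 N + N t$
$\frac{z{\left(-275,117 \right)}}{- \frac{6}{S} \left(m{\left(10,21 \right)} - -20\right)} = \frac{117 \left(-124 - 275\right)}{- \frac{6}{192} \left(\left(-2 - 21\right) - -20\right)} = \frac{117 \left(-399\right)}{\left(-6\right) \frac{1}{192} \left(\left(-2 - 21\right) + 20\right)} = - \frac{46683}{\left(- \frac{1}{32}\right) \left(-23 + 20\right)} = - \frac{46683}{\left(- \frac{1}{32}\right) \left(-3\right)} = - \frac{46683}{\frac{3}{32}} = \left(-46683\right) \frac{32}{3} = -497952$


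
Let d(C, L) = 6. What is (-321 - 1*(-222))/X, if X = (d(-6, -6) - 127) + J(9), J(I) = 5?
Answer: 99/116 ≈ 0.85345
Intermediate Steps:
X = -116 (X = (6 - 127) + 5 = -121 + 5 = -116)
(-321 - 1*(-222))/X = (-321 - 1*(-222))/(-116) = (-321 + 222)*(-1/116) = -99*(-1/116) = 99/116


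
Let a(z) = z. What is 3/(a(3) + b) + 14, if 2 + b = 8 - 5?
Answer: 59/4 ≈ 14.750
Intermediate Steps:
b = 1 (b = -2 + (8 - 5) = -2 + 3 = 1)
3/(a(3) + b) + 14 = 3/(3 + 1) + 14 = 3/4 + 14 = (¼)*3 + 14 = ¾ + 14 = 59/4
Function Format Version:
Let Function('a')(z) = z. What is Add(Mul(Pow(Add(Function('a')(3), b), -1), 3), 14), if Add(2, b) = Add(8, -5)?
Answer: Rational(59, 4) ≈ 14.750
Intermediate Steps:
b = 1 (b = Add(-2, Add(8, -5)) = Add(-2, 3) = 1)
Add(Mul(Pow(Add(Function('a')(3), b), -1), 3), 14) = Add(Mul(Pow(Add(3, 1), -1), 3), 14) = Add(Mul(Pow(4, -1), 3), 14) = Add(Mul(Rational(1, 4), 3), 14) = Add(Rational(3, 4), 14) = Rational(59, 4)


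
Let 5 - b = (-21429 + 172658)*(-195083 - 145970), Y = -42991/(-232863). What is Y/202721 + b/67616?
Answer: 1217380068297382171561/1595947893299184 ≈ 7.6279e+5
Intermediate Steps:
Y = 42991/232863 (Y = -42991*(-1/232863) = 42991/232863 ≈ 0.18462)
b = 51577104142 (b = 5 - (-21429 + 172658)*(-195083 - 145970) = 5 - 151229*(-341053) = 5 - 1*(-51577104137) = 5 + 51577104137 = 51577104142)
Y/202721 + b/67616 = (42991/232863)/202721 + 51577104142/67616 = (42991/232863)*(1/202721) + 51577104142*(1/67616) = 42991/47206220223 + 25788552071/33808 = 1217380068297382171561/1595947893299184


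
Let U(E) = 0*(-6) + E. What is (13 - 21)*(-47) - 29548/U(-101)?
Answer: 67524/101 ≈ 668.55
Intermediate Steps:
U(E) = E (U(E) = 0 + E = E)
(13 - 21)*(-47) - 29548/U(-101) = (13 - 21)*(-47) - 29548/(-101) = -8*(-47) - 29548*(-1/101) = 376 + 29548/101 = 67524/101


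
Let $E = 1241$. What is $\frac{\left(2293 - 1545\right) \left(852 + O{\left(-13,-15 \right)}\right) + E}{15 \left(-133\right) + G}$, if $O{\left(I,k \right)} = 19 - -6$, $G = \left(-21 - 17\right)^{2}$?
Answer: $- \frac{657237}{551} \approx -1192.8$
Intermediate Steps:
$G = 1444$ ($G = \left(-38\right)^{2} = 1444$)
$O{\left(I,k \right)} = 25$ ($O{\left(I,k \right)} = 19 + 6 = 25$)
$\frac{\left(2293 - 1545\right) \left(852 + O{\left(-13,-15 \right)}\right) + E}{15 \left(-133\right) + G} = \frac{\left(2293 - 1545\right) \left(852 + 25\right) + 1241}{15 \left(-133\right) + 1444} = \frac{748 \cdot 877 + 1241}{-1995 + 1444} = \frac{655996 + 1241}{-551} = 657237 \left(- \frac{1}{551}\right) = - \frac{657237}{551}$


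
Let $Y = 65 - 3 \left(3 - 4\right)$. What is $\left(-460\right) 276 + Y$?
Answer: $-126892$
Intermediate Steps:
$Y = 68$ ($Y = 65 - -3 = 65 + 3 = 68$)
$\left(-460\right) 276 + Y = \left(-460\right) 276 + 68 = -126960 + 68 = -126892$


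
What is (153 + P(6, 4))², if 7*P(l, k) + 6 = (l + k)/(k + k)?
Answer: 18190225/784 ≈ 23202.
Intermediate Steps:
P(l, k) = -6/7 + (k + l)/(14*k) (P(l, k) = -6/7 + ((l + k)/(k + k))/7 = -6/7 + ((k + l)/((2*k)))/7 = -6/7 + ((k + l)*(1/(2*k)))/7 = -6/7 + ((k + l)/(2*k))/7 = -6/7 + (k + l)/(14*k))
(153 + P(6, 4))² = (153 + (1/14)*(6 - 11*4)/4)² = (153 + (1/14)*(¼)*(6 - 44))² = (153 + (1/14)*(¼)*(-38))² = (153 - 19/28)² = (4265/28)² = 18190225/784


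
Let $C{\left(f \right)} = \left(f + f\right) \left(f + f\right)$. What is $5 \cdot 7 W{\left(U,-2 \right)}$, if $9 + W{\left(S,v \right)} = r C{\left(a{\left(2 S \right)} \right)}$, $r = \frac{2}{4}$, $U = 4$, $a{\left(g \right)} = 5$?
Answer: $1435$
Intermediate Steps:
$C{\left(f \right)} = 4 f^{2}$ ($C{\left(f \right)} = 2 f 2 f = 4 f^{2}$)
$r = \frac{1}{2}$ ($r = 2 \cdot \frac{1}{4} = \frac{1}{2} \approx 0.5$)
$W{\left(S,v \right)} = 41$ ($W{\left(S,v \right)} = -9 + \frac{4 \cdot 5^{2}}{2} = -9 + \frac{4 \cdot 25}{2} = -9 + \frac{1}{2} \cdot 100 = -9 + 50 = 41$)
$5 \cdot 7 W{\left(U,-2 \right)} = 5 \cdot 7 \cdot 41 = 35 \cdot 41 = 1435$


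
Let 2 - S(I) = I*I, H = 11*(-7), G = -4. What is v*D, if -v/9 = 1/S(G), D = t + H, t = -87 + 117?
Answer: -423/14 ≈ -30.214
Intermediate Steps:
H = -77
t = 30
S(I) = 2 - I² (S(I) = 2 - I*I = 2 - I²)
D = -47 (D = 30 - 77 = -47)
v = 9/14 (v = -9/(2 - 1*(-4)²) = -9/(2 - 1*16) = -9/(2 - 16) = -9/(-14) = -9*(-1/14) = 9/14 ≈ 0.64286)
v*D = (9/14)*(-47) = -423/14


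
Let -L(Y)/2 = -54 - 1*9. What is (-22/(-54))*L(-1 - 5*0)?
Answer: 154/3 ≈ 51.333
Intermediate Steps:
L(Y) = 126 (L(Y) = -2*(-54 - 1*9) = -2*(-54 - 9) = -2*(-63) = 126)
(-22/(-54))*L(-1 - 5*0) = -22/(-54)*126 = -22*(-1/54)*126 = (11/27)*126 = 154/3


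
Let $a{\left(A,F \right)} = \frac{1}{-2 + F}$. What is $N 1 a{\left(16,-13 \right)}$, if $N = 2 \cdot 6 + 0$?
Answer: $- \frac{4}{5} \approx -0.8$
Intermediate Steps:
$N = 12$ ($N = 12 + 0 = 12$)
$N 1 a{\left(16,-13 \right)} = \frac{12 \cdot 1}{-2 - 13} = \frac{12}{-15} = 12 \left(- \frac{1}{15}\right) = - \frac{4}{5}$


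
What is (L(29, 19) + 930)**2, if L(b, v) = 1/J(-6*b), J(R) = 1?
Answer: 866761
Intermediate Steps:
L(b, v) = 1 (L(b, v) = 1/1 = 1)
(L(29, 19) + 930)**2 = (1 + 930)**2 = 931**2 = 866761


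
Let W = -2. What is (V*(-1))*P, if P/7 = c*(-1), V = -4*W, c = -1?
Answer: -56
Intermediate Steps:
V = 8 (V = -4*(-2) = 8)
P = 7 (P = 7*(-1*(-1)) = 7*1 = 7)
(V*(-1))*P = (8*(-1))*7 = -8*7 = -56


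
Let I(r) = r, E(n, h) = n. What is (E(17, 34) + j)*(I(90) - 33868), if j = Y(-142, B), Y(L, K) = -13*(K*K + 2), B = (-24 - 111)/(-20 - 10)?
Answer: 18392121/2 ≈ 9.1961e+6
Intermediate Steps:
B = 9/2 (B = -135/(-30) = -135*(-1/30) = 9/2 ≈ 4.5000)
Y(L, K) = -26 - 13*K² (Y(L, K) = -13*(K² + 2) = -13*(2 + K²) = -26 - 13*K²)
j = -1157/4 (j = -26 - 13*(9/2)² = -26 - 13*81/4 = -26 - 1053/4 = -1157/4 ≈ -289.25)
(E(17, 34) + j)*(I(90) - 33868) = (17 - 1157/4)*(90 - 33868) = -1089/4*(-33778) = 18392121/2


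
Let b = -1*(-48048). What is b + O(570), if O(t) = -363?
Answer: 47685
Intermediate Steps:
b = 48048
b + O(570) = 48048 - 363 = 47685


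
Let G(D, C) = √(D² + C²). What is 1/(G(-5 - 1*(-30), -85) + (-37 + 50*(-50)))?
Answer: -2537/6428519 - 5*√314/6428519 ≈ -0.00040843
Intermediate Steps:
G(D, C) = √(C² + D²)
1/(G(-5 - 1*(-30), -85) + (-37 + 50*(-50))) = 1/(√((-85)² + (-5 - 1*(-30))²) + (-37 + 50*(-50))) = 1/(√(7225 + (-5 + 30)²) + (-37 - 2500)) = 1/(√(7225 + 25²) - 2537) = 1/(√(7225 + 625) - 2537) = 1/(√7850 - 2537) = 1/(5*√314 - 2537) = 1/(-2537 + 5*√314)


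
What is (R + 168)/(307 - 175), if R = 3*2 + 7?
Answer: 181/132 ≈ 1.3712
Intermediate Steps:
R = 13 (R = 6 + 7 = 13)
(R + 168)/(307 - 175) = (13 + 168)/(307 - 175) = 181/132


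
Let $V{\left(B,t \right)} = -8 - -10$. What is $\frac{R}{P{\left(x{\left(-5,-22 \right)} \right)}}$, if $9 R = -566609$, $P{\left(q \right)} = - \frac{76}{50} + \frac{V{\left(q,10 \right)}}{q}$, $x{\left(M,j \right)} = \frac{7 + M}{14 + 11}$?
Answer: $- \frac{14165225}{5283} \approx -2681.3$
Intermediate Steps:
$V{\left(B,t \right)} = 2$ ($V{\left(B,t \right)} = -8 + 10 = 2$)
$x{\left(M,j \right)} = \frac{7}{25} + \frac{M}{25}$ ($x{\left(M,j \right)} = \frac{7 + M}{25} = \left(7 + M\right) \frac{1}{25} = \frac{7}{25} + \frac{M}{25}$)
$P{\left(q \right)} = - \frac{38}{25} + \frac{2}{q}$ ($P{\left(q \right)} = - \frac{76}{50} + \frac{2}{q} = \left(-76\right) \frac{1}{50} + \frac{2}{q} = - \frac{38}{25} + \frac{2}{q}$)
$R = - \frac{566609}{9}$ ($R = \frac{1}{9} \left(-566609\right) = - \frac{566609}{9} \approx -62957.0$)
$\frac{R}{P{\left(x{\left(-5,-22 \right)} \right)}} = - \frac{566609}{9 \left(- \frac{38}{25} + \frac{2}{\frac{7}{25} + \frac{1}{25} \left(-5\right)}\right)} = - \frac{566609}{9 \left(- \frac{38}{25} + \frac{2}{\frac{7}{25} - \frac{1}{5}}\right)} = - \frac{566609}{9 \left(- \frac{38}{25} + \frac{2}{\frac{2}{25}}\right)} = - \frac{566609}{9 \left(- \frac{38}{25} + 2 \cdot \frac{25}{2}\right)} = - \frac{566609}{9 \left(- \frac{38}{25} + 25\right)} = - \frac{566609}{9 \cdot \frac{587}{25}} = \left(- \frac{566609}{9}\right) \frac{25}{587} = - \frac{14165225}{5283}$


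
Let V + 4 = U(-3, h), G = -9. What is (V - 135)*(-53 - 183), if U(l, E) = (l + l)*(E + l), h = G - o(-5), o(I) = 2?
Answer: 12980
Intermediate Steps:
h = -11 (h = -9 - 1*2 = -9 - 2 = -11)
U(l, E) = 2*l*(E + l) (U(l, E) = (2*l)*(E + l) = 2*l*(E + l))
V = 80 (V = -4 + 2*(-3)*(-11 - 3) = -4 + 2*(-3)*(-14) = -4 + 84 = 80)
(V - 135)*(-53 - 183) = (80 - 135)*(-53 - 183) = -55*(-236) = 12980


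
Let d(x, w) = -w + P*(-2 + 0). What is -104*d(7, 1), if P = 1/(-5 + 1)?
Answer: 52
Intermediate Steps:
P = -1/4 (P = 1/(-4) = -1/4 ≈ -0.25000)
d(x, w) = 1/2 - w (d(x, w) = -w - (-2 + 0)/4 = -w - 1/4*(-2) = -w + 1/2 = 1/2 - w)
-104*d(7, 1) = -104*(1/2 - 1*1) = -104*(1/2 - 1) = -104*(-1/2) = 52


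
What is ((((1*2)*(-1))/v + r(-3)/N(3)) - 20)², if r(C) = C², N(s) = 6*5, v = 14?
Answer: 1929321/4900 ≈ 393.74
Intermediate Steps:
N(s) = 30
((((1*2)*(-1))/v + r(-3)/N(3)) - 20)² = ((((1*2)*(-1))/14 + (-3)²/30) - 20)² = (((2*(-1))*(1/14) + 9*(1/30)) - 20)² = ((-2*1/14 + 3/10) - 20)² = ((-⅐ + 3/10) - 20)² = (11/70 - 20)² = (-1389/70)² = 1929321/4900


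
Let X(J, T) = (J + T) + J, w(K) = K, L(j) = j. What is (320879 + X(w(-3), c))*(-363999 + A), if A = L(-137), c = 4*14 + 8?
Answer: -116864715432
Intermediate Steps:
c = 64 (c = 56 + 8 = 64)
A = -137
X(J, T) = T + 2*J
(320879 + X(w(-3), c))*(-363999 + A) = (320879 + (64 + 2*(-3)))*(-363999 - 137) = (320879 + (64 - 6))*(-364136) = (320879 + 58)*(-364136) = 320937*(-364136) = -116864715432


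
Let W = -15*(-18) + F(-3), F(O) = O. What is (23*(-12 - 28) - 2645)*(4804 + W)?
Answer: -18078115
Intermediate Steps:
W = 267 (W = -15*(-18) - 3 = 270 - 3 = 267)
(23*(-12 - 28) - 2645)*(4804 + W) = (23*(-12 - 28) - 2645)*(4804 + 267) = (23*(-40) - 2645)*5071 = (-920 - 2645)*5071 = -3565*5071 = -18078115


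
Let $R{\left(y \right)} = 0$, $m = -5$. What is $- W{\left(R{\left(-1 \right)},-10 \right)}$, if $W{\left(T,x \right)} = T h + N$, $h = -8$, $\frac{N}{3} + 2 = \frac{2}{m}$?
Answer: $\frac{36}{5} \approx 7.2$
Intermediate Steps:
$N = - \frac{36}{5}$ ($N = -6 + 3 \frac{2}{-5} = -6 + 3 \cdot 2 \left(- \frac{1}{5}\right) = -6 + 3 \left(- \frac{2}{5}\right) = -6 - \frac{6}{5} = - \frac{36}{5} \approx -7.2$)
$W{\left(T,x \right)} = - \frac{36}{5} - 8 T$ ($W{\left(T,x \right)} = T \left(-8\right) - \frac{36}{5} = - 8 T - \frac{36}{5} = - \frac{36}{5} - 8 T$)
$- W{\left(R{\left(-1 \right)},-10 \right)} = - (- \frac{36}{5} - 0) = - (- \frac{36}{5} + 0) = \left(-1\right) \left(- \frac{36}{5}\right) = \frac{36}{5}$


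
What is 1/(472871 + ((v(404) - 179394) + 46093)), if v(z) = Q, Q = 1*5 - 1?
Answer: 1/339574 ≈ 2.9449e-6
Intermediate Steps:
Q = 4 (Q = 5 - 1 = 4)
v(z) = 4
1/(472871 + ((v(404) - 179394) + 46093)) = 1/(472871 + ((4 - 179394) + 46093)) = 1/(472871 + (-179390 + 46093)) = 1/(472871 - 133297) = 1/339574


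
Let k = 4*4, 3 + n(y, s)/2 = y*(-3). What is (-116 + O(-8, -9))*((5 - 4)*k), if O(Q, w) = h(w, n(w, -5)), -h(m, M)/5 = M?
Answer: -5696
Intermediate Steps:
n(y, s) = -6 - 6*y (n(y, s) = -6 + 2*(y*(-3)) = -6 + 2*(-3*y) = -6 - 6*y)
h(m, M) = -5*M
k = 16
O(Q, w) = 30 + 30*w (O(Q, w) = -5*(-6 - 6*w) = 30 + 30*w)
(-116 + O(-8, -9))*((5 - 4)*k) = (-116 + (30 + 30*(-9)))*((5 - 4)*16) = (-116 + (30 - 270))*(1*16) = (-116 - 240)*16 = -356*16 = -5696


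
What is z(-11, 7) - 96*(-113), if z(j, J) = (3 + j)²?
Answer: 10912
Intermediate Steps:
z(-11, 7) - 96*(-113) = (3 - 11)² - 96*(-113) = (-8)² + 10848 = 64 + 10848 = 10912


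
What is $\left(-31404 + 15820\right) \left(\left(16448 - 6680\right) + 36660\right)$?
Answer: $-723533952$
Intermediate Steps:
$\left(-31404 + 15820\right) \left(\left(16448 - 6680\right) + 36660\right) = - 15584 \left(\left(16448 - 6680\right) + 36660\right) = - 15584 \left(9768 + 36660\right) = \left(-15584\right) 46428 = -723533952$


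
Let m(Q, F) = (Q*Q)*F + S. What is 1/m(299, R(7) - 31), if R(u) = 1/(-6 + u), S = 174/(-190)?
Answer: -95/254792937 ≈ -3.7285e-7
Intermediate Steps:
S = -87/95 (S = 174*(-1/190) = -87/95 ≈ -0.91579)
m(Q, F) = -87/95 + F*Q² (m(Q, F) = (Q*Q)*F - 87/95 = Q²*F - 87/95 = F*Q² - 87/95 = -87/95 + F*Q²)
1/m(299, R(7) - 31) = 1/(-87/95 + (1/(-6 + 7) - 31)*299²) = 1/(-87/95 + (1/1 - 31)*89401) = 1/(-87/95 + (1 - 31)*89401) = 1/(-87/95 - 30*89401) = 1/(-87/95 - 2682030) = 1/(-254792937/95) = -95/254792937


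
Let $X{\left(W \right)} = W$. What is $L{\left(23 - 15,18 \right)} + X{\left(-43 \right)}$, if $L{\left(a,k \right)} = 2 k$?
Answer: $-7$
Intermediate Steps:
$L{\left(23 - 15,18 \right)} + X{\left(-43 \right)} = 2 \cdot 18 - 43 = 36 - 43 = -7$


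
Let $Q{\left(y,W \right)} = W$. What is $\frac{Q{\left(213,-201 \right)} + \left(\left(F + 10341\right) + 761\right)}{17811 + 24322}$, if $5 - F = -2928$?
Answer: $\frac{13834}{42133} \approx 0.32834$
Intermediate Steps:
$F = 2933$ ($F = 5 - -2928 = 5 + 2928 = 2933$)
$\frac{Q{\left(213,-201 \right)} + \left(\left(F + 10341\right) + 761\right)}{17811 + 24322} = \frac{-201 + \left(\left(2933 + 10341\right) + 761\right)}{17811 + 24322} = \frac{-201 + \left(13274 + 761\right)}{42133} = \left(-201 + 14035\right) \frac{1}{42133} = 13834 \cdot \frac{1}{42133} = \frac{13834}{42133}$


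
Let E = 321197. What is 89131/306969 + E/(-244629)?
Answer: -1505754794/1472421951 ≈ -1.0226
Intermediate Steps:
89131/306969 + E/(-244629) = 89131/306969 + 321197/(-244629) = 89131*(1/306969) + 321197*(-1/244629) = 5243/18057 - 321197/244629 = -1505754794/1472421951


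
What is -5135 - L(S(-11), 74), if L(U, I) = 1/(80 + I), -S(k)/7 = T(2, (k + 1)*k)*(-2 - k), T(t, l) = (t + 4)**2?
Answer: -790791/154 ≈ -5135.0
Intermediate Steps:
T(t, l) = (4 + t)**2
S(k) = 504 + 252*k (S(k) = -7*(4 + 2)**2*(-2 - k) = -7*6**2*(-2 - k) = -252*(-2 - k) = -7*(-72 - 36*k) = 504 + 252*k)
-5135 - L(S(-11), 74) = -5135 - 1/(80 + 74) = -5135 - 1/154 = -790791/154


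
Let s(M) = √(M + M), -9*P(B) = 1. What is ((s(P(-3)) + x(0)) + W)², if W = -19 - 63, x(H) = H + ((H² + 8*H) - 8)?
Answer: (270 - I*√2)²/9 ≈ 8099.8 - 84.853*I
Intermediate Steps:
P(B) = -⅑ (P(B) = -⅑*1 = -⅑)
x(H) = -8 + H² + 9*H (x(H) = H + (-8 + H² + 8*H) = -8 + H² + 9*H)
s(M) = √2*√M (s(M) = √(2*M) = √2*√M)
W = -82
((s(P(-3)) + x(0)) + W)² = ((√2*√(-⅑) + (-8 + 0² + 9*0)) - 82)² = ((√2*(I/3) + (-8 + 0 + 0)) - 82)² = ((I*√2/3 - 8) - 82)² = ((-8 + I*√2/3) - 82)² = (-90 + I*√2/3)²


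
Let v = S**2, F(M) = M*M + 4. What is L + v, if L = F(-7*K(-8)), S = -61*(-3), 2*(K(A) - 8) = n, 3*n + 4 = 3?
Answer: 1313989/36 ≈ 36500.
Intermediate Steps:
n = -1/3 (n = -4/3 + (1/3)*3 = -4/3 + 1 = -1/3 ≈ -0.33333)
K(A) = 47/6 (K(A) = 8 + (1/2)*(-1/3) = 8 - 1/6 = 47/6)
S = 183
F(M) = 4 + M**2 (F(M) = M**2 + 4 = 4 + M**2)
L = 108385/36 (L = 4 + (-7*47/6)**2 = 4 + (-329/6)**2 = 4 + 108241/36 = 108385/36 ≈ 3010.7)
v = 33489 (v = 183**2 = 33489)
L + v = 108385/36 + 33489 = 1313989/36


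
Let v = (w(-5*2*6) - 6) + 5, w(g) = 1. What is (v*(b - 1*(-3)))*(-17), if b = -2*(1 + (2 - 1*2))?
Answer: 0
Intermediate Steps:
v = 0 (v = (1 - 6) + 5 = -5 + 5 = 0)
b = -2 (b = -2*(1 + (2 - 2)) = -2*(1 + 0) = -2*1 = -2)
(v*(b - 1*(-3)))*(-17) = (0*(-2 - 1*(-3)))*(-17) = (0*(-2 + 3))*(-17) = (0*1)*(-17) = 0*(-17) = 0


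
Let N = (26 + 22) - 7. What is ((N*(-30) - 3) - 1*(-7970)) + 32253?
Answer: 38990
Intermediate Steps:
N = 41 (N = 48 - 7 = 41)
((N*(-30) - 3) - 1*(-7970)) + 32253 = ((41*(-30) - 3) - 1*(-7970)) + 32253 = ((-1230 - 3) + 7970) + 32253 = (-1233 + 7970) + 32253 = 6737 + 32253 = 38990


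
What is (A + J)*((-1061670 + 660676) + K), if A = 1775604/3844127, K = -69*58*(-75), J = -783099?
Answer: 303573742114369836/3844127 ≈ 7.8971e+10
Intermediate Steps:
K = 300150 (K = -4002*(-75) = 300150)
A = 1775604/3844127 (A = 1775604*(1/3844127) = 1775604/3844127 ≈ 0.46190)
(A + J)*((-1061670 + 660676) + K) = (1775604/3844127 - 783099)*((-1061670 + 660676) + 300150) = -3010330233969*(-400994 + 300150)/3844127 = -3010330233969/3844127*(-100844) = 303573742114369836/3844127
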